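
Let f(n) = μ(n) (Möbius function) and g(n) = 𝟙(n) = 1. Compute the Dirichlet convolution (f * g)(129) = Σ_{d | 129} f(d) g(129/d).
(μ * 𝟙)(129) = 0

Divisors of 129: [1, 3, 43, 129]. For each d | 129:
  d = 1: μ(1) · 𝟙(129/1) = 1 · 1 = 1
  d = 3: μ(3) · 𝟙(129/3) = -1 · 1 = -1
  d = 43: μ(43) · 𝟙(129/43) = -1 · 1 = -1
  d = 129: μ(129) · 𝟙(129/129) = 1 · 1 = 1
Summing: (μ * 𝟙)(129) = 1 + -1 + -1 + 1 = 0.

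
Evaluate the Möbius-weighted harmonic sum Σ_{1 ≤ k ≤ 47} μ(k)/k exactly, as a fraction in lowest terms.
Σ μ(k)/k = -12611493192339623/614889782588491410

Values of μ(k) for 1 ≤ k ≤ 47: μ(1) = 1, μ(2) = -1, μ(3) = -1, μ(5) = -1, μ(6) = 1, μ(7) = -1, μ(10) = 1, μ(11) = -1, μ(13) = -1, μ(14) = 1, μ(15) = 1, μ(17) = -1, μ(19) = -1, μ(21) = 1, μ(22) = 1, μ(23) = -1, μ(26) = 1, μ(29) = -1, μ(30) = -1, μ(31) = -1, μ(33) = 1, μ(34) = 1, μ(35) = 1, μ(37) = -1, μ(38) = 1, μ(39) = 1, μ(41) = -1, μ(42) = -1, μ(43) = -1, μ(46) = 1, μ(47) = -1, with μ = 0 on non-squarefree integers. Summing μ(k)/k for k where μ(k) ≠ 0 gives -12611493192339623/614889782588491410 ≈ -0.0205. (PNT ⟺ this sum → 0 as n → ∞.)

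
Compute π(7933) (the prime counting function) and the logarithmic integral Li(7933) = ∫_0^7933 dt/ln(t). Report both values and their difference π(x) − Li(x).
π(7933) = 1002;  Li(7933) ≈ 1018.96;  π(x) − Li(x) ≈ -16.96.

Direct count of primes ≤ 7933 gives π(7933) = 1002. Numerical evaluation of the logarithmic integral gives Li(7933) ≈ 1018.96. The difference π(x) − Li(x) ≈ -16.96 is typically negative for small/moderate x (Li(x) overestimates), though Littlewood's theorem shows this sign changes infinitely often.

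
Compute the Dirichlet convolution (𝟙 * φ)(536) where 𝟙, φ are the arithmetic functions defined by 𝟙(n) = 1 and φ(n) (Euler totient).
(𝟙 * φ)(536) = 536

Divisors of 536: [1, 2, 4, 8, 67, 134, 268, 536]. For each d | 536:
  d = 1: 𝟙(1) · φ(536/1) = 1 · 264 = 264
  d = 2: 𝟙(2) · φ(536/2) = 1 · 132 = 132
  d = 4: 𝟙(4) · φ(536/4) = 1 · 66 = 66
  d = 8: 𝟙(8) · φ(536/8) = 1 · 66 = 66
  d = 67: 𝟙(67) · φ(536/67) = 1 · 4 = 4
  d = 134: 𝟙(134) · φ(536/134) = 1 · 2 = 2
  d = 268: 𝟙(268) · φ(536/268) = 1 · 1 = 1
  d = 536: 𝟙(536) · φ(536/536) = 1 · 1 = 1
Summing: (𝟙 * φ)(536) = 264 + 132 + 66 + 66 + 4 + 2 + 1 + 1 = 536.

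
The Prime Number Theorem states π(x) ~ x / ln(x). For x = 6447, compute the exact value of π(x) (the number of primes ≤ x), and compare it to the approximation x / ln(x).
π(6447) = 836;  x/ln(x) ≈ 735.00;  relative error ≈ 12.08%.

Directly count primes up to 6447: π(6447) = 836. The PNT approximation gives 6447/ln(6447) ≈ 6447/8.77137 ≈ 735.00. Relative error (π(x) − x/ln(x)) / π(x) ≈ 12.08%; the approximation is known to undercount slightly (Li(x) is a better estimate).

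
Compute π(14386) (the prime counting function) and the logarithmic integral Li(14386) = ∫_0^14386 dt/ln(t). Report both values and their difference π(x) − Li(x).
π(14386) = 1684;  Li(14386) ≈ 1712.63;  π(x) − Li(x) ≈ -28.63.

Direct count of primes ≤ 14386 gives π(14386) = 1684. Numerical evaluation of the logarithmic integral gives Li(14386) ≈ 1712.63. The difference π(x) − Li(x) ≈ -28.63 is typically negative for small/moderate x (Li(x) overestimates), though Littlewood's theorem shows this sign changes infinitely often.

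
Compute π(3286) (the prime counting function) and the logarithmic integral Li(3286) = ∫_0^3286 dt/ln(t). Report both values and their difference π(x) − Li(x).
π(3286) = 462;  Li(3286) ≈ 478.28;  π(x) − Li(x) ≈ -16.28.

Direct count of primes ≤ 3286 gives π(3286) = 462. Numerical evaluation of the logarithmic integral gives Li(3286) ≈ 478.28. The difference π(x) − Li(x) ≈ -16.28 is typically negative for small/moderate x (Li(x) overestimates), though Littlewood's theorem shows this sign changes infinitely often.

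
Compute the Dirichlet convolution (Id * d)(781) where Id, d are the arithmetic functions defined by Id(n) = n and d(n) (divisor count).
(Id * d)(781) = 949

Divisors of 781: [1, 11, 71, 781]. For each d | 781:
  d = 1: Id(1) · d(781/1) = 1 · 4 = 4
  d = 11: Id(11) · d(781/11) = 11 · 2 = 22
  d = 71: Id(71) · d(781/71) = 71 · 2 = 142
  d = 781: Id(781) · d(781/781) = 781 · 1 = 781
Summing: (Id * d)(781) = 4 + 22 + 142 + 781 = 949.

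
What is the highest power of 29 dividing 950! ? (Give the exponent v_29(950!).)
v_29(950!) = 33

Legendre's formula: v_p(n!) = Σ_{k ≥ 1} ⌊n / p^k⌋. For p = 29, n = 950, the terms are:
  ⌊950/29^1⌋ = ⌊950/29⌋ = 32
  ⌊950/29^2⌋ = ⌊950/841⌋ = 1
(the next term ⌊950/29^3⌋ = 0, terminating the sum). Summing: v_29(950!) = 32 + 1 = 33.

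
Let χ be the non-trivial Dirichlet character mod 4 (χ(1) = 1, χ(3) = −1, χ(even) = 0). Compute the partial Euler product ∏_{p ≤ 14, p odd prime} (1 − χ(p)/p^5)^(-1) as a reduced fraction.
∏ = 700807599951834375/703510729567397888

The odd primes p ≤ 14 are [3, 5, 7, 11, 13]. For each, χ(p) = 1 if p ≡ 1 mod 4, χ(p) = −1 if p ≡ 3 mod 4. Taking (1 − χ(p)/p^5)^(-1) = p^5/(p^5 − χ(p)): (1 − (-1)/3^5)^(-1) · (1 − (1)/5^5)^(-1) · (1 − (-1)/7^5)^(-1) · (1 − (-1)/11^5)^(-1) · (1 − (1)/13^5)^(-1) = 700807599951834375/703510729567397888.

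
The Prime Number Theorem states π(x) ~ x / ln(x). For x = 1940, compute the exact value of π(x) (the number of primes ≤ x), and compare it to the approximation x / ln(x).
π(1940) = 295;  x/ln(x) ≈ 256.26;  relative error ≈ 13.13%.

Directly count primes up to 1940: π(1940) = 295. The PNT approximation gives 1940/ln(1940) ≈ 1940/7.57044 ≈ 256.26. Relative error (π(x) − x/ln(x)) / π(x) ≈ 13.13%; the approximation is known to undercount slightly (Li(x) is a better estimate).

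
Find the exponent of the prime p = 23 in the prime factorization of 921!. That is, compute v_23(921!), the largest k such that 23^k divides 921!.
v_23(921!) = 41

Legendre's formula: v_p(n!) = Σ_{k ≥ 1} ⌊n / p^k⌋. For p = 23, n = 921, the terms are:
  ⌊921/23^1⌋ = ⌊921/23⌋ = 40
  ⌊921/23^2⌋ = ⌊921/529⌋ = 1
(the next term ⌊921/23^3⌋ = 0, terminating the sum). Summing: v_23(921!) = 40 + 1 = 41.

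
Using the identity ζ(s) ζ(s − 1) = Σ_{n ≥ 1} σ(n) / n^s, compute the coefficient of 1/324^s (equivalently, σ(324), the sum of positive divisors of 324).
σ(324) = 847

In the product (Σ m^0/m^s)(Σ k / k^s) = Σ (Σ_{d | n} d) / n^s, the coefficient of 1/n^s is σ(n) = Σ_{d | n} d. For n = 324, divisors are [1, 2, 3, 4, 6, 9, 12, 18, 27, 36, 54, 81, 108, 162, 324]; summing: σ(324) = 847.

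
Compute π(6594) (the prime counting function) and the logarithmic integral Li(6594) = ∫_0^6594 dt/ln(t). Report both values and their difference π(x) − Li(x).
π(6594) = 852;  Li(6594) ≈ 868.32;  π(x) − Li(x) ≈ -16.32.

Direct count of primes ≤ 6594 gives π(6594) = 852. Numerical evaluation of the logarithmic integral gives Li(6594) ≈ 868.32. The difference π(x) − Li(x) ≈ -16.32 is typically negative for small/moderate x (Li(x) overestimates), though Littlewood's theorem shows this sign changes infinitely often.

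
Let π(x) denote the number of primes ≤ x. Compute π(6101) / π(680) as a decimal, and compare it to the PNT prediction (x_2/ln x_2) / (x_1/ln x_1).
π(6101)/π(680) = 796/123 ≈ 6.4715;  PNT prediction ≈ 6.7135.

π(680) = 123 and π(6101) = 796, so π(6101)/π(680) ≈ 6.4715. The PNT-predicted ratio is (6101/ln(6101)) / (680/ln(680)) ≈ 6.7135. The two agree to within a few percent, as expected.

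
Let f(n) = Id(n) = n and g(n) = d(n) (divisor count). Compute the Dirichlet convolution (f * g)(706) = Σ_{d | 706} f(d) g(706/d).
(Id * d)(706) = 1420

Divisors of 706: [1, 2, 353, 706]. For each d | 706:
  d = 1: Id(1) · d(706/1) = 1 · 4 = 4
  d = 2: Id(2) · d(706/2) = 2 · 2 = 4
  d = 353: Id(353) · d(706/353) = 353 · 2 = 706
  d = 706: Id(706) · d(706/706) = 706 · 1 = 706
Summing: (Id * d)(706) = 4 + 4 + 706 + 706 = 1420.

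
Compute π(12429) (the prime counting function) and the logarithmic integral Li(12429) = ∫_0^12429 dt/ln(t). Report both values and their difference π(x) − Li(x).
π(12429) = 1483;  Li(12429) ≈ 1506.69;  π(x) − Li(x) ≈ -23.69.

Direct count of primes ≤ 12429 gives π(12429) = 1483. Numerical evaluation of the logarithmic integral gives Li(12429) ≈ 1506.69. The difference π(x) − Li(x) ≈ -23.69 is typically negative for small/moderate x (Li(x) overestimates), though Littlewood's theorem shows this sign changes infinitely often.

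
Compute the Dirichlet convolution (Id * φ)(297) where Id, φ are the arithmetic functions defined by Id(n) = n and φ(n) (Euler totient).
(Id * φ)(297) = 1701

Divisors of 297: [1, 3, 9, 11, 27, 33, 99, 297]. For each d | 297:
  d = 1: Id(1) · φ(297/1) = 1 · 180 = 180
  d = 3: Id(3) · φ(297/3) = 3 · 60 = 180
  d = 9: Id(9) · φ(297/9) = 9 · 20 = 180
  d = 11: Id(11) · φ(297/11) = 11 · 18 = 198
  d = 27: Id(27) · φ(297/27) = 27 · 10 = 270
  d = 33: Id(33) · φ(297/33) = 33 · 6 = 198
  d = 99: Id(99) · φ(297/99) = 99 · 2 = 198
  d = 297: Id(297) · φ(297/297) = 297 · 1 = 297
Summing: (Id * φ)(297) = 180 + 180 + 180 + 198 + 270 + 198 + 198 + 297 = 1701.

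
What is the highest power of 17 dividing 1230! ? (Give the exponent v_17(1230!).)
v_17(1230!) = 76

Legendre's formula: v_p(n!) = Σ_{k ≥ 1} ⌊n / p^k⌋. For p = 17, n = 1230, the terms are:
  ⌊1230/17^1⌋ = ⌊1230/17⌋ = 72
  ⌊1230/17^2⌋ = ⌊1230/289⌋ = 4
(the next term ⌊1230/17^3⌋ = 0, terminating the sum). Summing: v_17(1230!) = 72 + 4 = 76.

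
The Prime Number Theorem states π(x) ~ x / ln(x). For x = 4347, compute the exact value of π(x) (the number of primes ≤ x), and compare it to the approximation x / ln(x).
π(4347) = 593;  x/ln(x) ≈ 518.91;  relative error ≈ 12.49%.

Directly count primes up to 4347: π(4347) = 593. The PNT approximation gives 4347/ln(4347) ≈ 4347/8.37724 ≈ 518.91. Relative error (π(x) − x/ln(x)) / π(x) ≈ 12.49%; the approximation is known to undercount slightly (Li(x) is a better estimate).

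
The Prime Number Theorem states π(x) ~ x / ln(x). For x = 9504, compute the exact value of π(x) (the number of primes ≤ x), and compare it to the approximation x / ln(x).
π(9504) = 1177;  x/ln(x) ≈ 1037.61;  relative error ≈ 11.84%.

Directly count primes up to 9504: π(9504) = 1177. The PNT approximation gives 9504/ln(9504) ≈ 9504/9.15947 ≈ 1037.61. Relative error (π(x) − x/ln(x)) / π(x) ≈ 11.84%; the approximation is known to undercount slightly (Li(x) is a better estimate).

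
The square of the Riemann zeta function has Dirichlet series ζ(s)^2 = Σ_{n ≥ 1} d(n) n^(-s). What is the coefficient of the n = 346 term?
d(346) = 4

ζ(s)^2 = (Σ 1/m^s)(Σ 1/k^s). The coefficient of 1/n^s in the product is the number of ordered pairs (m, k) with mk = n, which equals d(n). For n = 346, divisors are [1, 2, 173, 346], so d(346) = 4.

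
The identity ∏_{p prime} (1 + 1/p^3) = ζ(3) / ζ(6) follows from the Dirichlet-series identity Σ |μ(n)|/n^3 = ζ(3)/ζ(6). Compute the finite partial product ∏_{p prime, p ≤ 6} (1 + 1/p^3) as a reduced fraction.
∏ = 147/125

The primes p ≤ 6 are [2, 3, 5]. For each, (1 + 1/p^3) = (p^3 + 1)/p^3. Multiplying these fractions over p ∈ [2, 3, 5] gives 147/125. (In the limit P → ∞ this tends to ζ(3)/ζ(6).)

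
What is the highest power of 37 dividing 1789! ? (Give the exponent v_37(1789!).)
v_37(1789!) = 49

Legendre's formula: v_p(n!) = Σ_{k ≥ 1} ⌊n / p^k⌋. For p = 37, n = 1789, the terms are:
  ⌊1789/37^1⌋ = ⌊1789/37⌋ = 48
  ⌊1789/37^2⌋ = ⌊1789/1369⌋ = 1
(the next term ⌊1789/37^3⌋ = 0, terminating the sum). Summing: v_37(1789!) = 48 + 1 = 49.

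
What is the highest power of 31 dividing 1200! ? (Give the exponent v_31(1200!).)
v_31(1200!) = 39

Legendre's formula: v_p(n!) = Σ_{k ≥ 1} ⌊n / p^k⌋. For p = 31, n = 1200, the terms are:
  ⌊1200/31^1⌋ = ⌊1200/31⌋ = 38
  ⌊1200/31^2⌋ = ⌊1200/961⌋ = 1
(the next term ⌊1200/31^3⌋ = 0, terminating the sum). Summing: v_31(1200!) = 38 + 1 = 39.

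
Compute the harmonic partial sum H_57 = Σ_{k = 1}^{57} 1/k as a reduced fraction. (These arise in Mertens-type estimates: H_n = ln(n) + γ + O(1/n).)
H_57 = 253437484000080020709989/54749786241679275146400

Direct summation: H_57 = 1 + 1/2 + ... + 1/57. The least common denominator is lcm(1, ..., 57) = 164249358725037825439200; over this denominator the numerator is 164249358725037825439200 + 82124679362518912719600 + 54749786241679275146400 + 41062339681259456359800 + 32849871745007565087840 + 27374893120839637573200 + 23464194103576832205600 + 20531169840629728179900 + 18249928747226425048800 + 16424935872503782543920 + 14931759884094347767200 + 13687446560419818786600 + 12634566055772140418400 + 11732097051788416102800 + 10949957248335855029280 + 10265584920314864089950 + 9661726983825754437600 + 9124964373613212524400 + 8644703090791464496800 + 8212467936251891271960 + 7821398034525610735200 + 7465879942047173883600 + 7141276466305992410400 + 6843723280209909393300 + 6569974349001513017568 + 6317283027886070209200 + 6083309582408808349600 + 5866048525894208051400 + 5663770990518545704800 + 5474978624167927514640 + 5298366410485091143200 + 5132792460157432044975 + 4977253294698115922400 + 4830863491912877218800 + 4692838820715366441120 + 4562482186806606262200 + 4439171857433454741600 + 4322351545395732248400 + 4211522018590713472800 + 4106233968125945635980 + 4006081920122873791200 + 3910699017262805367600 + 3819752528489251754400 + 3732939971023586941800 + 3649985749445285009760 + 3570638233152996205200 + 3494667206915698413600 + 3421861640104954696650 + 3352027729082404600800 + 3284987174500756508784 + 3220575661275251479200 + 3158641513943035104600 + 3099044504245996706400 + 3041654791204404174800 + 2986351976818869553440 + 2933024262947104025700 + 2881567696930488165600 = 760312452000240062129967, so H_57 = 760312452000240062129967/164249358725037825439200; reducing by gcd(760312452000240062129967, 164249358725037825439200) = 3 gives 253437484000080020709989/54749786241679275146400 ≈ 4.62901. (The PNT-adjacent estimate ln(57) + γ ≈ 4.62027 matches within O(1/n).)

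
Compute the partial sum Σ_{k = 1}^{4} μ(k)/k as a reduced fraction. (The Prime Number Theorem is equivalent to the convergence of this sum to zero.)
Σ μ(k)/k = 1/6

Values of μ(k) for 1 ≤ k ≤ 4: μ(1) = 1, μ(2) = -1, μ(3) = -1, with μ = 0 on non-squarefree integers. Summing μ(k)/k for k where μ(k) ≠ 0 gives 1/6 ≈ 0.1667. (PNT ⟺ this sum → 0 as n → ∞.)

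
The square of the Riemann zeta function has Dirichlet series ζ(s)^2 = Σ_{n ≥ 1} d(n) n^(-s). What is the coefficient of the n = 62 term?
d(62) = 4

ζ(s)^2 = (Σ 1/m^s)(Σ 1/k^s). The coefficient of 1/n^s in the product is the number of ordered pairs (m, k) with mk = n, which equals d(n). For n = 62, divisors are [1, 2, 31, 62], so d(62) = 4.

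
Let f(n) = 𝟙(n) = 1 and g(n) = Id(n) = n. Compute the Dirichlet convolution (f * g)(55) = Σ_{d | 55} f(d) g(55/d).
(𝟙 * Id)(55) = 72

Divisors of 55: [1, 5, 11, 55]. For each d | 55:
  d = 1: 𝟙(1) · Id(55/1) = 1 · 55 = 55
  d = 5: 𝟙(5) · Id(55/5) = 1 · 11 = 11
  d = 11: 𝟙(11) · Id(55/11) = 1 · 5 = 5
  d = 55: 𝟙(55) · Id(55/55) = 1 · 1 = 1
Summing: (𝟙 * Id)(55) = 55 + 11 + 5 + 1 = 72.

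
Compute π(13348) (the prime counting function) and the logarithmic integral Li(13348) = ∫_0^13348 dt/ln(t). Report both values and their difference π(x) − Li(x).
π(13348) = 1585;  Li(13348) ≈ 1603.79;  π(x) − Li(x) ≈ -18.79.

Direct count of primes ≤ 13348 gives π(13348) = 1585. Numerical evaluation of the logarithmic integral gives Li(13348) ≈ 1603.79. The difference π(x) − Li(x) ≈ -18.79 is typically negative for small/moderate x (Li(x) overestimates), though Littlewood's theorem shows this sign changes infinitely often.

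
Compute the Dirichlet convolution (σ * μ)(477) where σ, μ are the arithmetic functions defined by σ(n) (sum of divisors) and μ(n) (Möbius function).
(σ * μ)(477) = 477

Divisors of 477: [1, 3, 9, 53, 159, 477]. For each d | 477:
  d = 1: σ(1) · μ(477/1) = 1 · 0 = 0
  d = 3: σ(3) · μ(477/3) = 4 · 1 = 4
  d = 9: σ(9) · μ(477/9) = 13 · -1 = -13
  d = 53: σ(53) · μ(477/53) = 54 · 0 = 0
  d = 159: σ(159) · μ(477/159) = 216 · -1 = -216
  d = 477: σ(477) · μ(477/477) = 702 · 1 = 702
Summing: (σ * μ)(477) = 0 + 4 + -13 + 0 + -216 + 702 = 477.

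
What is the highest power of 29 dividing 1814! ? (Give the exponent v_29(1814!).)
v_29(1814!) = 64

Legendre's formula: v_p(n!) = Σ_{k ≥ 1} ⌊n / p^k⌋. For p = 29, n = 1814, the terms are:
  ⌊1814/29^1⌋ = ⌊1814/29⌋ = 62
  ⌊1814/29^2⌋ = ⌊1814/841⌋ = 2
(the next term ⌊1814/29^3⌋ = 0, terminating the sum). Summing: v_29(1814!) = 62 + 2 = 64.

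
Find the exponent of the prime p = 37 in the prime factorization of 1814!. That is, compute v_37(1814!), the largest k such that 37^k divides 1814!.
v_37(1814!) = 50

Legendre's formula: v_p(n!) = Σ_{k ≥ 1} ⌊n / p^k⌋. For p = 37, n = 1814, the terms are:
  ⌊1814/37^1⌋ = ⌊1814/37⌋ = 49
  ⌊1814/37^2⌋ = ⌊1814/1369⌋ = 1
(the next term ⌊1814/37^3⌋ = 0, terminating the sum). Summing: v_37(1814!) = 49 + 1 = 50.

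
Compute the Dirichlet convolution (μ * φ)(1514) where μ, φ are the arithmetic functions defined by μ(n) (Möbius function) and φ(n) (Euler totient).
(μ * φ)(1514) = 0

Divisors of 1514: [1, 2, 757, 1514]. For each d | 1514:
  d = 1: μ(1) · φ(1514/1) = 1 · 756 = 756
  d = 2: μ(2) · φ(1514/2) = -1 · 756 = -756
  d = 757: μ(757) · φ(1514/757) = -1 · 1 = -1
  d = 1514: μ(1514) · φ(1514/1514) = 1 · 1 = 1
Summing: (μ * φ)(1514) = 756 + -756 + -1 + 1 = 0.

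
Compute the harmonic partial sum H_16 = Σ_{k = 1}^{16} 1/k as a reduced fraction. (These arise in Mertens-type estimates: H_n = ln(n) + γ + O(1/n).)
H_16 = 2436559/720720

Direct summation: H_16 = 1 + 1/2 + ... + 1/16. The least common denominator is lcm(1, ..., 16) = 720720; over this denominator the numerator is 720720 + 360360 + 240240 + 180180 + 144144 + 120120 + 102960 + 90090 + 80080 + 72072 + 65520 + 60060 + 55440 + 51480 + 48048 + 45045 = 2436559, so H_16 = 2436559/720720 (already in lowest terms) ≈ 3.38073. (The PNT-adjacent estimate ln(16) + γ ≈ 3.34980 matches within O(1/n).)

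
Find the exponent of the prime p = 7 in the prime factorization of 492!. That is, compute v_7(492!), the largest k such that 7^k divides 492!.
v_7(492!) = 81

Legendre's formula: v_p(n!) = Σ_{k ≥ 1} ⌊n / p^k⌋. For p = 7, n = 492, the terms are:
  ⌊492/7^1⌋ = ⌊492/7⌋ = 70
  ⌊492/7^2⌋ = ⌊492/49⌋ = 10
  ⌊492/7^3⌋ = ⌊492/343⌋ = 1
(the next term ⌊492/7^4⌋ = 0, terminating the sum). Summing: v_7(492!) = 70 + 10 + 1 = 81.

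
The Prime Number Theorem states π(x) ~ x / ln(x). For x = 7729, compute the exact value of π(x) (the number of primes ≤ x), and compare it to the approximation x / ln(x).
π(7729) = 981;  x/ln(x) ≈ 863.31;  relative error ≈ 12.00%.

Directly count primes up to 7729: π(7729) = 981. The PNT approximation gives 7729/ln(7729) ≈ 7729/8.95273 ≈ 863.31. Relative error (π(x) − x/ln(x)) / π(x) ≈ 12.00%; the approximation is known to undercount slightly (Li(x) is a better estimate).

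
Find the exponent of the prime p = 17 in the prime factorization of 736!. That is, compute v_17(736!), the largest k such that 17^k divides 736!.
v_17(736!) = 45

Legendre's formula: v_p(n!) = Σ_{k ≥ 1} ⌊n / p^k⌋. For p = 17, n = 736, the terms are:
  ⌊736/17^1⌋ = ⌊736/17⌋ = 43
  ⌊736/17^2⌋ = ⌊736/289⌋ = 2
(the next term ⌊736/17^3⌋ = 0, terminating the sum). Summing: v_17(736!) = 43 + 2 = 45.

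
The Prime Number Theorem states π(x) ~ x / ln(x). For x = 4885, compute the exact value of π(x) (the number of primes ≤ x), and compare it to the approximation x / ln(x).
π(4885) = 653;  x/ln(x) ≈ 575.12;  relative error ≈ 11.93%.

Directly count primes up to 4885: π(4885) = 653. The PNT approximation gives 4885/ln(4885) ≈ 4885/8.49392 ≈ 575.12. Relative error (π(x) − x/ln(x)) / π(x) ≈ 11.93%; the approximation is known to undercount slightly (Li(x) is a better estimate).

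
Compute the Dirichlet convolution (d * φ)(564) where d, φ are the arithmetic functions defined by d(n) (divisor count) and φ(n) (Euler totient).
(d * φ)(564) = 1344

Divisors of 564: [1, 2, 3, 4, 6, 12, 47, 94, 141, 188, 282, 564]. For each d | 564:
  d = 1: d(1) · φ(564/1) = 1 · 184 = 184
  d = 2: d(2) · φ(564/2) = 2 · 92 = 184
  d = 3: d(3) · φ(564/3) = 2 · 92 = 184
  d = 4: d(4) · φ(564/4) = 3 · 92 = 276
  d = 6: d(6) · φ(564/6) = 4 · 46 = 184
  d = 12: d(12) · φ(564/12) = 6 · 46 = 276
  d = 47: d(47) · φ(564/47) = 2 · 4 = 8
  d = 94: d(94) · φ(564/94) = 4 · 2 = 8
  d = 141: d(141) · φ(564/141) = 4 · 2 = 8
  d = 188: d(188) · φ(564/188) = 6 · 2 = 12
  d = 282: d(282) · φ(564/282) = 8 · 1 = 8
  d = 564: d(564) · φ(564/564) = 12 · 1 = 12
Summing: (d * φ)(564) = 184 + 184 + 184 + 276 + 184 + 276 + 8 + 8 + 8 + 12 + 8 + 12 = 1344.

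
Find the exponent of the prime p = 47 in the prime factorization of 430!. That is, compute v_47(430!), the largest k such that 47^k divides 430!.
v_47(430!) = 9

Legendre's formula: v_p(n!) = Σ_{k ≥ 1} ⌊n / p^k⌋. For p = 47, n = 430, the terms are:
  ⌊430/47^1⌋ = ⌊430/47⌋ = 9
(the next term ⌊430/47^2⌋ = 0, terminating the sum). Summing: v_47(430!) = 9 = 9.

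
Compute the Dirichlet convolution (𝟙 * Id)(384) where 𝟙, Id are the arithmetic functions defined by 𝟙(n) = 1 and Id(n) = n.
(𝟙 * Id)(384) = 1020

Divisors of 384: [1, 2, 3, 4, 6, 8, 12, 16, 24, 32, 48, 64, 96, 128, 192, 384]. For each d | 384:
  d = 1: 𝟙(1) · Id(384/1) = 1 · 384 = 384
  d = 2: 𝟙(2) · Id(384/2) = 1 · 192 = 192
  d = 3: 𝟙(3) · Id(384/3) = 1 · 128 = 128
  d = 4: 𝟙(4) · Id(384/4) = 1 · 96 = 96
  d = 6: 𝟙(6) · Id(384/6) = 1 · 64 = 64
  d = 8: 𝟙(8) · Id(384/8) = 1 · 48 = 48
  d = 12: 𝟙(12) · Id(384/12) = 1 · 32 = 32
  d = 16: 𝟙(16) · Id(384/16) = 1 · 24 = 24
  d = 24: 𝟙(24) · Id(384/24) = 1 · 16 = 16
  d = 32: 𝟙(32) · Id(384/32) = 1 · 12 = 12
  d = 48: 𝟙(48) · Id(384/48) = 1 · 8 = 8
  d = 64: 𝟙(64) · Id(384/64) = 1 · 6 = 6
  d = 96: 𝟙(96) · Id(384/96) = 1 · 4 = 4
  d = 128: 𝟙(128) · Id(384/128) = 1 · 3 = 3
  d = 192: 𝟙(192) · Id(384/192) = 1 · 2 = 2
  d = 384: 𝟙(384) · Id(384/384) = 1 · 1 = 1
Summing: (𝟙 * Id)(384) = 384 + 192 + 128 + 96 + 64 + 48 + 32 + 24 + 16 + 12 + 8 + 6 + 4 + 3 + 2 + 1 = 1020.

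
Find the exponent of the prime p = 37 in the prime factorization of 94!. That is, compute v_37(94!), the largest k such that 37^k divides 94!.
v_37(94!) = 2

Legendre's formula: v_p(n!) = Σ_{k ≥ 1} ⌊n / p^k⌋. For p = 37, n = 94, the terms are:
  ⌊94/37^1⌋ = ⌊94/37⌋ = 2
(the next term ⌊94/37^2⌋ = 0, terminating the sum). Summing: v_37(94!) = 2 = 2.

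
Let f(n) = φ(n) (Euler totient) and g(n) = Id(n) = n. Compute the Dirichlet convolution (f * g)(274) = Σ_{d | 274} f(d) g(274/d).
(φ * Id)(274) = 819

Divisors of 274: [1, 2, 137, 274]. For each d | 274:
  d = 1: φ(1) · Id(274/1) = 1 · 274 = 274
  d = 2: φ(2) · Id(274/2) = 1 · 137 = 137
  d = 137: φ(137) · Id(274/137) = 136 · 2 = 272
  d = 274: φ(274) · Id(274/274) = 136 · 1 = 136
Summing: (φ * Id)(274) = 274 + 137 + 272 + 136 = 819.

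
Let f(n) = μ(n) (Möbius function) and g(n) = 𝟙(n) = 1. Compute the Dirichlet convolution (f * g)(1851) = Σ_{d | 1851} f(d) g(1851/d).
(μ * 𝟙)(1851) = 0

Divisors of 1851: [1, 3, 617, 1851]. For each d | 1851:
  d = 1: μ(1) · 𝟙(1851/1) = 1 · 1 = 1
  d = 3: μ(3) · 𝟙(1851/3) = -1 · 1 = -1
  d = 617: μ(617) · 𝟙(1851/617) = -1 · 1 = -1
  d = 1851: μ(1851) · 𝟙(1851/1851) = 1 · 1 = 1
Summing: (μ * 𝟙)(1851) = 1 + -1 + -1 + 1 = 0.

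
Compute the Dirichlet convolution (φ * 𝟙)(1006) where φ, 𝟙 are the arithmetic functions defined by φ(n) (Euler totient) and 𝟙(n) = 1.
(φ * 𝟙)(1006) = 1006

Divisors of 1006: [1, 2, 503, 1006]. For each d | 1006:
  d = 1: φ(1) · 𝟙(1006/1) = 1 · 1 = 1
  d = 2: φ(2) · 𝟙(1006/2) = 1 · 1 = 1
  d = 503: φ(503) · 𝟙(1006/503) = 502 · 1 = 502
  d = 1006: φ(1006) · 𝟙(1006/1006) = 502 · 1 = 502
Summing: (φ * 𝟙)(1006) = 1 + 1 + 502 + 502 = 1006.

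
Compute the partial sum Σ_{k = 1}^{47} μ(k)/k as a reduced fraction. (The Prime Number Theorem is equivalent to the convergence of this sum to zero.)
Σ μ(k)/k = -12611493192339623/614889782588491410

Values of μ(k) for 1 ≤ k ≤ 47: μ(1) = 1, μ(2) = -1, μ(3) = -1, μ(5) = -1, μ(6) = 1, μ(7) = -1, μ(10) = 1, μ(11) = -1, μ(13) = -1, μ(14) = 1, μ(15) = 1, μ(17) = -1, μ(19) = -1, μ(21) = 1, μ(22) = 1, μ(23) = -1, μ(26) = 1, μ(29) = -1, μ(30) = -1, μ(31) = -1, μ(33) = 1, μ(34) = 1, μ(35) = 1, μ(37) = -1, μ(38) = 1, μ(39) = 1, μ(41) = -1, μ(42) = -1, μ(43) = -1, μ(46) = 1, μ(47) = -1, with μ = 0 on non-squarefree integers. Summing μ(k)/k for k where μ(k) ≠ 0 gives -12611493192339623/614889782588491410 ≈ -0.0205. (PNT ⟺ this sum → 0 as n → ∞.)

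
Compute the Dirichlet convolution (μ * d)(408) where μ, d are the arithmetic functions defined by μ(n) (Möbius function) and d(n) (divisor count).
(μ * d)(408) = 1

Divisors of 408: [1, 2, 3, 4, 6, 8, 12, 17, 24, 34, 51, 68, 102, 136, 204, 408]. For each d | 408:
  d = 1: μ(1) · d(408/1) = 1 · 16 = 16
  d = 2: μ(2) · d(408/2) = -1 · 12 = -12
  d = 3: μ(3) · d(408/3) = -1 · 8 = -8
  d = 4: μ(4) · d(408/4) = 0 · 8 = 0
  d = 6: μ(6) · d(408/6) = 1 · 6 = 6
  d = 8: μ(8) · d(408/8) = 0 · 4 = 0
  d = 12: μ(12) · d(408/12) = 0 · 4 = 0
  d = 17: μ(17) · d(408/17) = -1 · 8 = -8
  d = 24: μ(24) · d(408/24) = 0 · 2 = 0
  d = 34: μ(34) · d(408/34) = 1 · 6 = 6
  d = 51: μ(51) · d(408/51) = 1 · 4 = 4
  d = 68: μ(68) · d(408/68) = 0 · 4 = 0
  d = 102: μ(102) · d(408/102) = -1 · 3 = -3
  d = 136: μ(136) · d(408/136) = 0 · 2 = 0
  d = 204: μ(204) · d(408/204) = 0 · 2 = 0
  d = 408: μ(408) · d(408/408) = 0 · 1 = 0
Summing: (μ * d)(408) = 16 + -12 + -8 + 0 + 6 + 0 + 0 + -8 + 0 + 6 + 4 + 0 + -3 + 0 + 0 + 0 = 1.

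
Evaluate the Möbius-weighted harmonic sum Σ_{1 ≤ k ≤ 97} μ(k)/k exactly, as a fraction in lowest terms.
Σ μ(k)/k = 11962644395524974654034383169459538/384261327324253070792183691221959345

Values of μ(k) for 1 ≤ k ≤ 97: μ(1) = 1, μ(2) = -1, μ(3) = -1, μ(5) = -1, μ(6) = 1, μ(7) = -1, μ(10) = 1, μ(11) = -1, μ(13) = -1, μ(14) = 1, μ(15) = 1, μ(17) = -1, μ(19) = -1, μ(21) = 1, μ(22) = 1, μ(23) = -1, μ(26) = 1, μ(29) = -1, μ(30) = -1, μ(31) = -1, μ(33) = 1, μ(34) = 1, μ(35) = 1, μ(37) = -1, μ(38) = 1, μ(39) = 1, μ(41) = -1, μ(42) = -1, μ(43) = -1, μ(46) = 1, μ(47) = -1, μ(51) = 1, μ(53) = -1, μ(55) = 1, μ(57) = 1, μ(58) = 1, μ(59) = -1, μ(61) = -1, μ(62) = 1, μ(65) = 1, μ(66) = -1, μ(67) = -1, μ(69) = 1, μ(70) = -1, μ(71) = -1, μ(73) = -1, μ(74) = 1, μ(77) = 1, μ(78) = -1, μ(79) = -1, μ(82) = 1, μ(83) = -1, μ(85) = 1, μ(86) = 1, μ(87) = 1, μ(89) = -1, μ(91) = 1, μ(93) = 1, μ(94) = 1, μ(95) = 1, μ(97) = -1, with μ = 0 on non-squarefree integers. Summing μ(k)/k for k where μ(k) ≠ 0 gives 11962644395524974654034383169459538/384261327324253070792183691221959345 ≈ 0.0311. (PNT ⟺ this sum → 0 as n → ∞.)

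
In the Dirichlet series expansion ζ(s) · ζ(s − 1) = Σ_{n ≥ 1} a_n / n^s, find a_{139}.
σ(139) = 140

In the product (Σ m^0/m^s)(Σ k / k^s) = Σ (Σ_{d | n} d) / n^s, the coefficient of 1/n^s is σ(n) = Σ_{d | n} d. For n = 139, divisors are [1, 139]; summing: σ(139) = 140.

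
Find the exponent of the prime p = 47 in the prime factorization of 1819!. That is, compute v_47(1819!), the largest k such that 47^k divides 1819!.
v_47(1819!) = 38

Legendre's formula: v_p(n!) = Σ_{k ≥ 1} ⌊n / p^k⌋. For p = 47, n = 1819, the terms are:
  ⌊1819/47^1⌋ = ⌊1819/47⌋ = 38
(the next term ⌊1819/47^2⌋ = 0, terminating the sum). Summing: v_47(1819!) = 38 = 38.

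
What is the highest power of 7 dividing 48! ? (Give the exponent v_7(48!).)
v_7(48!) = 6

Legendre's formula: v_p(n!) = Σ_{k ≥ 1} ⌊n / p^k⌋. For p = 7, n = 48, the terms are:
  ⌊48/7^1⌋ = ⌊48/7⌋ = 6
(the next term ⌊48/7^2⌋ = 0, terminating the sum). Summing: v_7(48!) = 6 = 6.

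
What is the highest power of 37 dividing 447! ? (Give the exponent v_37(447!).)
v_37(447!) = 12

Legendre's formula: v_p(n!) = Σ_{k ≥ 1} ⌊n / p^k⌋. For p = 37, n = 447, the terms are:
  ⌊447/37^1⌋ = ⌊447/37⌋ = 12
(the next term ⌊447/37^2⌋ = 0, terminating the sum). Summing: v_37(447!) = 12 = 12.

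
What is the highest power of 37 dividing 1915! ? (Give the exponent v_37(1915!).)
v_37(1915!) = 52

Legendre's formula: v_p(n!) = Σ_{k ≥ 1} ⌊n / p^k⌋. For p = 37, n = 1915, the terms are:
  ⌊1915/37^1⌋ = ⌊1915/37⌋ = 51
  ⌊1915/37^2⌋ = ⌊1915/1369⌋ = 1
(the next term ⌊1915/37^3⌋ = 0, terminating the sum). Summing: v_37(1915!) = 51 + 1 = 52.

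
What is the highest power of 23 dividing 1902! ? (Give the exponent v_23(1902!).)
v_23(1902!) = 85

Legendre's formula: v_p(n!) = Σ_{k ≥ 1} ⌊n / p^k⌋. For p = 23, n = 1902, the terms are:
  ⌊1902/23^1⌋ = ⌊1902/23⌋ = 82
  ⌊1902/23^2⌋ = ⌊1902/529⌋ = 3
(the next term ⌊1902/23^3⌋ = 0, terminating the sum). Summing: v_23(1902!) = 82 + 3 = 85.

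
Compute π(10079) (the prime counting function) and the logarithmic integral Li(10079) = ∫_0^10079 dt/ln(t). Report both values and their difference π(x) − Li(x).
π(10079) = 1237;  Li(10079) ≈ 1254.71;  π(x) − Li(x) ≈ -17.71.

Direct count of primes ≤ 10079 gives π(10079) = 1237. Numerical evaluation of the logarithmic integral gives Li(10079) ≈ 1254.71. The difference π(x) − Li(x) ≈ -17.71 is typically negative for small/moderate x (Li(x) overestimates), though Littlewood's theorem shows this sign changes infinitely often.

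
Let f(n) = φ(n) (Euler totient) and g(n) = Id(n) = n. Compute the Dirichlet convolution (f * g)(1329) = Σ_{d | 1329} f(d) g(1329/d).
(φ * Id)(1329) = 4425

Divisors of 1329: [1, 3, 443, 1329]. For each d | 1329:
  d = 1: φ(1) · Id(1329/1) = 1 · 1329 = 1329
  d = 3: φ(3) · Id(1329/3) = 2 · 443 = 886
  d = 443: φ(443) · Id(1329/443) = 442 · 3 = 1326
  d = 1329: φ(1329) · Id(1329/1329) = 884 · 1 = 884
Summing: (φ * Id)(1329) = 1329 + 886 + 1326 + 884 = 4425.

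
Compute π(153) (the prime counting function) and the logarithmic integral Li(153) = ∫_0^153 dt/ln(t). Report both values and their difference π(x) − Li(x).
π(153) = 36;  Li(153) ≈ 41.10;  π(x) − Li(x) ≈ -5.10.

Direct count of primes ≤ 153 gives π(153) = 36. Numerical evaluation of the logarithmic integral gives Li(153) ≈ 41.10. The difference π(x) − Li(x) ≈ -5.10 is typically negative for small/moderate x (Li(x) overestimates), though Littlewood's theorem shows this sign changes infinitely often.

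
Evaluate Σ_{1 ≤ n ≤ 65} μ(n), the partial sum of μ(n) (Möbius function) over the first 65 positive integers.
Σ_{n ≤ 65} μ(n) = 0

Compute μ(n) for each 1 ≤ n ≤ 65: μ(1) = 1, μ(2) = -1, μ(3) = -1, μ(4) = 0, μ(5) = -1, μ(6) = 1, μ(7) = -1, μ(8) = 0, μ(9) = 0, μ(10) = 1, μ(11) = -1, μ(12) = 0, μ(13) = -1, μ(14) = 1, μ(15) = 1, μ(16) = 0, μ(17) = -1, μ(18) = 0, μ(19) = -1, μ(20) = 0, μ(21) = 1, μ(22) = 1, μ(23) = -1, μ(24) = 0, μ(25) = 0, μ(26) = 1, μ(27) = 0, μ(28) = 0, μ(29) = -1, μ(30) = -1, μ(31) = -1, μ(32) = 0, μ(33) = 1, μ(34) = 1, μ(35) = 1, μ(36) = 0, μ(37) = -1, μ(38) = 1, μ(39) = 1, μ(40) = 0, μ(41) = -1, μ(42) = -1, μ(43) = -1, μ(44) = 0, μ(45) = 0, μ(46) = 1, μ(47) = -1, μ(48) = 0, μ(49) = 0, μ(50) = 0, μ(51) = 1, μ(52) = 0, μ(53) = -1, μ(54) = 0, μ(55) = 1, μ(56) = 0, μ(57) = 1, μ(58) = 1, μ(59) = -1, μ(60) = 0, μ(61) = -1, μ(62) = 1, μ(63) = 0, μ(64) = 0, μ(65) = 1. Summing all 65 values: 0. (Mertens function M(x) = Σ_{n ≤ x} μ(n); on average M(x) should be small (PNT ⟺ M(x) = o(x)).)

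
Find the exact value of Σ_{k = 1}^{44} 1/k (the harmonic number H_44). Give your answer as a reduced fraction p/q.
H_44 = 5884182435213075787/1345655451257488800

Direct summation: H_44 = 1 + 1/2 + ... + 1/44. The least common denominator is lcm(1, ..., 44) = 9419588158802421600; over this denominator the numerator is 9419588158802421600 + 4709794079401210800 + 3139862719600807200 + 2354897039700605400 + 1883917631760484320 + 1569931359800403600 + 1345655451257488800 + 1177448519850302700 + 1046620906533602400 + 941958815880242160 + 856326196254765600 + 784965679900201800 + 724583704523263200 + 672827725628744400 + 627972543920161440 + 588724259925151350 + 554093421106024800 + 523310453266801200 + 495767797831706400 + 470979407940121080 + 448551817085829600 + 428163098127382800 + 409547311252279200 + 392482839950100900 + 376783526352096864 + 362291852261631600 + 348873635511200800 + 336413862814372200 + 324813384786290400 + 313986271960080720 + 303857682542013600 + 294362129962575675 + 285442065418255200 + 277046710553012400 + 269131090251497760 + 261655226633400600 + 254583463751416800 + 247883898915853200 + 241527901507754400 + 235489703970060540 + 229746052653717600 + 224275908542914800 + 219060189739591200 + 214081549063691400 = 41189277046491530509, so H_44 = 41189277046491530509/9419588158802421600; reducing by gcd(41189277046491530509, 9419588158802421600) = 7 gives 5884182435213075787/1345655451257488800 ≈ 4.37273. (The PNT-adjacent estimate ln(44) + γ ≈ 4.36141 matches within O(1/n).)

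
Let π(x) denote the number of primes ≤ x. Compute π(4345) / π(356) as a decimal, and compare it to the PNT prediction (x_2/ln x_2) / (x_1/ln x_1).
π(4345)/π(356) = 593/71 ≈ 8.3521;  PNT prediction ≈ 8.5598.

π(356) = 71 and π(4345) = 593, so π(4345)/π(356) ≈ 8.3521. The PNT-predicted ratio is (4345/ln(4345)) / (356/ln(356)) ≈ 8.5598. The two agree to within a few percent, as expected.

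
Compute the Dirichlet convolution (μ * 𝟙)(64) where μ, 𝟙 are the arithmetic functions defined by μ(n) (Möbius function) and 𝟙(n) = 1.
(μ * 𝟙)(64) = 0

Divisors of 64: [1, 2, 4, 8, 16, 32, 64]. For each d | 64:
  d = 1: μ(1) · 𝟙(64/1) = 1 · 1 = 1
  d = 2: μ(2) · 𝟙(64/2) = -1 · 1 = -1
  d = 4: μ(4) · 𝟙(64/4) = 0 · 1 = 0
  d = 8: μ(8) · 𝟙(64/8) = 0 · 1 = 0
  d = 16: μ(16) · 𝟙(64/16) = 0 · 1 = 0
  d = 32: μ(32) · 𝟙(64/32) = 0 · 1 = 0
  d = 64: μ(64) · 𝟙(64/64) = 0 · 1 = 0
Summing: (μ * 𝟙)(64) = 1 + -1 + 0 + 0 + 0 + 0 + 0 = 0.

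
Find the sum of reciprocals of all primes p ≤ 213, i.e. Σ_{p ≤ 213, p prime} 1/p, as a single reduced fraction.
Σ 1/p = 3215488142498485484492183158345029261034221047849345857469577412562094716564064084247/1645783550795210387735581011435590727981167322669649249414629852197255934130751870910

π(213) = 47, so the primes ≤ 213 are [2, 3, 5, 7, 11, 13, 17, 19, 23, 29, 31, 37, 41, 43, 47, 53, 59, 61, 67, 71, 73, 79, 83, 89, 97, 101, 103, 107, 109, 113, 127, 131, 137, 139, 149, 151, 157, 163, 167, 173, 179, 181, 191, 193, 197, 199, 211]. Summing 1/p over these primes: 3215488142498485484492183158345029261034221047849345857469577412562094716564064084247/1645783550795210387735581011435590727981167322669649249414629852197255934130751870910 ≈ 1.9538. Mertens estimate ln ln(213) + 0.2615 ≈ 1.9407.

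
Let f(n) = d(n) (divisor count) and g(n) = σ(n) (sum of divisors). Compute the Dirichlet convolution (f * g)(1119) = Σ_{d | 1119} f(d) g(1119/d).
(d * σ)(1119) = 2256

Divisors of 1119: [1, 3, 373, 1119]. For each d | 1119:
  d = 1: d(1) · σ(1119/1) = 1 · 1496 = 1496
  d = 3: d(3) · σ(1119/3) = 2 · 374 = 748
  d = 373: d(373) · σ(1119/373) = 2 · 4 = 8
  d = 1119: d(1119) · σ(1119/1119) = 4 · 1 = 4
Summing: (d * σ)(1119) = 1496 + 748 + 8 + 4 = 2256.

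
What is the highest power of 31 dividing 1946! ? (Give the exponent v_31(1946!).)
v_31(1946!) = 64

Legendre's formula: v_p(n!) = Σ_{k ≥ 1} ⌊n / p^k⌋. For p = 31, n = 1946, the terms are:
  ⌊1946/31^1⌋ = ⌊1946/31⌋ = 62
  ⌊1946/31^2⌋ = ⌊1946/961⌋ = 2
(the next term ⌊1946/31^3⌋ = 0, terminating the sum). Summing: v_31(1946!) = 62 + 2 = 64.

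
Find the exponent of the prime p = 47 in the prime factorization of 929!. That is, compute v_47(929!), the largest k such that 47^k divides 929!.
v_47(929!) = 19

Legendre's formula: v_p(n!) = Σ_{k ≥ 1} ⌊n / p^k⌋. For p = 47, n = 929, the terms are:
  ⌊929/47^1⌋ = ⌊929/47⌋ = 19
(the next term ⌊929/47^2⌋ = 0, terminating the sum). Summing: v_47(929!) = 19 = 19.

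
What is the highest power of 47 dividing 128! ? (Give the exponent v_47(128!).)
v_47(128!) = 2

Legendre's formula: v_p(n!) = Σ_{k ≥ 1} ⌊n / p^k⌋. For p = 47, n = 128, the terms are:
  ⌊128/47^1⌋ = ⌊128/47⌋ = 2
(the next term ⌊128/47^2⌋ = 0, terminating the sum). Summing: v_47(128!) = 2 = 2.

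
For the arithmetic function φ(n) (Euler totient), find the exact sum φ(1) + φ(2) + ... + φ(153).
Σ_{n ≤ 153} φ(n) = 7176

Compute φ(n) for each 1 ≤ n ≤ 153: φ(1) = 1, φ(2) = 1, φ(3) = 2, φ(4) = 2, φ(5) = 4, φ(6) = 2, φ(7) = 6, φ(8) = 4, φ(9) = 6, φ(10) = 4, φ(11) = 10, φ(12) = 4, φ(13) = 12, φ(14) = 6, φ(15) = 8, φ(16) = 8, φ(17) = 16, φ(18) = 6, φ(19) = 18, φ(20) = 8, φ(21) = 12, φ(22) = 10, φ(23) = 22, φ(24) = 8, φ(25) = 20, φ(26) = 12, φ(27) = 18, φ(28) = 12, φ(29) = 28, φ(30) = 8, φ(31) = 30, φ(32) = 16, φ(33) = 20, φ(34) = 16, φ(35) = 24, φ(36) = 12, φ(37) = 36, φ(38) = 18, φ(39) = 24, φ(40) = 16, φ(41) = 40, φ(42) = 12, φ(43) = 42, φ(44) = 20, φ(45) = 24, φ(46) = 22, φ(47) = 46, φ(48) = 16, φ(49) = 42, φ(50) = 20, φ(51) = 32, φ(52) = 24, φ(53) = 52, φ(54) = 18, φ(55) = 40, φ(56) = 24, φ(57) = 36, φ(58) = 28, φ(59) = 58, φ(60) = 16, φ(61) = 60, φ(62) = 30, φ(63) = 36, φ(64) = 32, φ(65) = 48, φ(66) = 20, φ(67) = 66, φ(68) = 32, φ(69) = 44, φ(70) = 24, φ(71) = 70, φ(72) = 24, φ(73) = 72, φ(74) = 36, φ(75) = 40, φ(76) = 36, φ(77) = 60, φ(78) = 24, φ(79) = 78, φ(80) = 32, φ(81) = 54, φ(82) = 40, φ(83) = 82, φ(84) = 24, φ(85) = 64, φ(86) = 42, φ(87) = 56, φ(88) = 40, φ(89) = 88, φ(90) = 24, φ(91) = 72, φ(92) = 44, φ(93) = 60, φ(94) = 46, φ(95) = 72, φ(96) = 32, φ(97) = 96, φ(98) = 42, φ(99) = 60, φ(100) = 40, φ(101) = 100, φ(102) = 32, φ(103) = 102, φ(104) = 48, φ(105) = 48, φ(106) = 52, φ(107) = 106, φ(108) = 36, φ(109) = 108, φ(110) = 40, φ(111) = 72, φ(112) = 48, φ(113) = 112, φ(114) = 36, φ(115) = 88, φ(116) = 56, φ(117) = 72, φ(118) = 58, φ(119) = 96, φ(120) = 32, φ(121) = 110, φ(122) = 60, φ(123) = 80, φ(124) = 60, φ(125) = 100, φ(126) = 36, φ(127) = 126, φ(128) = 64, φ(129) = 84, φ(130) = 48, φ(131) = 130, φ(132) = 40, φ(133) = 108, φ(134) = 66, φ(135) = 72, φ(136) = 64, φ(137) = 136, φ(138) = 44, φ(139) = 138, φ(140) = 48, φ(141) = 92, φ(142) = 70, φ(143) = 120, φ(144) = 48, φ(145) = 112, φ(146) = 72, φ(147) = 84, φ(148) = 72, φ(149) = 148, φ(150) = 40, φ(151) = 150, φ(152) = 72, φ(153) = 96. Summing all 153 values: 7176. (Average order: Σ_{n ≤ x} φ(n) ~ (3/π²) x². For x = 153, (3/π²)·153² ≈ 7115.48.)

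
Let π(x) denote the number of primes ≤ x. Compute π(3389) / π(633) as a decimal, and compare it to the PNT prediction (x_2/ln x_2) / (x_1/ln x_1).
π(3389)/π(633) = 477/115 ≈ 4.1478;  PNT prediction ≈ 4.2487.

π(633) = 115 and π(3389) = 477, so π(3389)/π(633) ≈ 4.1478. The PNT-predicted ratio is (3389/ln(3389)) / (633/ln(633)) ≈ 4.2487. The two agree to within a few percent, as expected.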